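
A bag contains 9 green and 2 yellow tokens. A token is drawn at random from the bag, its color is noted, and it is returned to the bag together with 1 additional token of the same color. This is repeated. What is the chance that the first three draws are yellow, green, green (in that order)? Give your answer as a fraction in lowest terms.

15/143

Track the composition after each reinforcement of +1.
P = (2/11) · (9/12) · (10/13) = 15/143 ≈ 0.1049.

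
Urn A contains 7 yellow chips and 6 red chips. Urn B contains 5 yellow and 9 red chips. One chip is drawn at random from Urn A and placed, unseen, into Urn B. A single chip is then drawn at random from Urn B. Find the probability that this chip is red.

Condition on how many of the transferred chips are red (from Urn A: 6 red of 13; then Urn B has 15 total).
  0 red: C(6,0)C(7,1)/C(13,1) = 7/13; then P = 9/15
  1 red: C(6,1)C(7,0)/C(13,1) = 6/13; then P = 10/15
P(red from Urn B) = 41/65 ≈ 0.6308.

41/65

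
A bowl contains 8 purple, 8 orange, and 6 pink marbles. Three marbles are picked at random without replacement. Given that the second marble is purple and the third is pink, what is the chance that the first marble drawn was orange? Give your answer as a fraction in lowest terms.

P(first=orange and the second marble is purple and the third is pink) = (8/22)·(8/21)·(6/20) = 16/385.
P(E) = Σ over first color = 2/55 + 16/385 + 2/77 = 8/77.
By Bayes, P(first=orange | E) = 16/385 / 8/77 = 2/5 ≈ 0.4000.

2/5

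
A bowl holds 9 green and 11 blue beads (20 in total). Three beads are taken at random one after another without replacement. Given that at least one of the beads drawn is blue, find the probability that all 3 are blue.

P(all 3 blue) = C(11,3)/C(20,3) = 11/76; P(at least one blue) = 1 − C(9,3)/C(20,3) = 88/95.
Since 'all 3 blue' ⊆ 'at least one blue', P(all 3 | at least one) = 11/76 / 88/95 = 5/32 ≈ 0.1562.

5/32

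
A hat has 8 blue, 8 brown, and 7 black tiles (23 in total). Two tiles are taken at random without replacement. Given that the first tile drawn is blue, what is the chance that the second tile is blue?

After removing 1 blue, the hat has 7 blue out of 22 remaining.
P(second is blue | given) = 7/22 ≈ 0.3182.

7/22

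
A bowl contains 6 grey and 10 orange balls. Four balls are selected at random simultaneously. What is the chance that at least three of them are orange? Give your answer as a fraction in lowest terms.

Sum the hypergeometric tail for j = 3,…,4 orange balls.
Favorable = C(10,3)·C(6,1) + C(10,4)·C(6,0) = 930; total = C(16,4) = 1820.
P = 930/1820 = 93/182 ≈ 0.5110.

93/182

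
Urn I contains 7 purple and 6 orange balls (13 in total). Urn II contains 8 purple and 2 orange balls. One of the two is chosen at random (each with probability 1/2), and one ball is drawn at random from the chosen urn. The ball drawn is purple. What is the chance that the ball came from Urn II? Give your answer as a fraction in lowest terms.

52/87

P(purple | Urn I) = 7/13; P(purple | Urn II) = 4/5.
P(purple) = 1/2·7/13 + 1/2·4/5 = 87/130.
By Bayes' rule, P(Urn II | purple) = 2/5 / 87/130 = 52/87 ≈ 0.5977.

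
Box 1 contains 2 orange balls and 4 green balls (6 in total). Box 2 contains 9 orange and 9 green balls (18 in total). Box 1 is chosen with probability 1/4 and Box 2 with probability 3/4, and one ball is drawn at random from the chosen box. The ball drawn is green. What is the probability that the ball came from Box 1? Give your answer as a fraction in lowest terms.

4/13

P(green | Box 1) = 2/3; P(green | Box 2) = 1/2.
P(green) = 1/4·2/3 + 3/4·1/2 = 13/24.
By Bayes' rule, P(Box 1 | green) = 1/6 / 13/24 = 4/13 ≈ 0.3077.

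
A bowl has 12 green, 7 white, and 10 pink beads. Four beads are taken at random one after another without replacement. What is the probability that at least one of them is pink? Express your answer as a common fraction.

Use the complement: P(at least one pink) = 1 − P(no pink).
P(none) = C(19,4)/C(29,4) = 3876/23751.
So P = 1 − 3876/23751 = 6625/7917 ≈ 0.8368.

6625/7917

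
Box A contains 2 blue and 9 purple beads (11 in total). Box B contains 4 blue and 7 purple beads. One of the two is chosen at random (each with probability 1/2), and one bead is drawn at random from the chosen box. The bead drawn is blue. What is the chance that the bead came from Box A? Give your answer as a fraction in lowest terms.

1/3

P(blue | Box A) = 2/11; P(blue | Box B) = 4/11.
P(blue) = 1/2·2/11 + 1/2·4/11 = 3/11.
By Bayes' rule, P(Box A | blue) = 1/11 / 3/11 = 1/3 ≈ 0.3333.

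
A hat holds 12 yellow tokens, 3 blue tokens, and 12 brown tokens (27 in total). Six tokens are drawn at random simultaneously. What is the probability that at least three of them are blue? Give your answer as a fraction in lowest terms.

Sum the hypergeometric tail for j = 3,…,3 blue tokens.
Favorable = C(3,3)·C(24,3) = 2024; total = C(27,6) = 296010.
P = 2024/296010 = 4/585 ≈ 0.0068.

4/585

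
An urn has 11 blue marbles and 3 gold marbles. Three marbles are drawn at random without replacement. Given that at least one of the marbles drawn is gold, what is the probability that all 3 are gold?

1/199

P(all 3 gold) = C(3,3)/C(14,3) = 1/364; P(at least one gold) = 1 − C(11,3)/C(14,3) = 199/364.
Since 'all 3 gold' ⊆ 'at least one gold', P(all 3 | at least one) = 1/364 / 199/364 = 1/199 ≈ 0.0050.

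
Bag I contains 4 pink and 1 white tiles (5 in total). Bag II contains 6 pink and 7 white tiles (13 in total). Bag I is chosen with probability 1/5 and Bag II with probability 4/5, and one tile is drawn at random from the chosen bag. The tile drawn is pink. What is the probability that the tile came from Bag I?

P(pink | Bag I) = 4/5; P(pink | Bag II) = 6/13.
P(pink) = 1/5·4/5 + 4/5·6/13 = 172/325.
By Bayes' rule, P(Bag I | pink) = 4/25 / 172/325 = 13/43 ≈ 0.3023.

13/43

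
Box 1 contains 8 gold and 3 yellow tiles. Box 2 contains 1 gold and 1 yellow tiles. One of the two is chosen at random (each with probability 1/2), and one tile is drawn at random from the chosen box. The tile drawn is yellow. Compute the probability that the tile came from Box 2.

11/17

P(yellow | Box 1) = 3/11; P(yellow | Box 2) = 1/2.
P(yellow) = 1/2·3/11 + 1/2·1/2 = 17/44.
By Bayes' rule, P(Box 2 | yellow) = 1/4 / 17/44 = 11/17 ≈ 0.6471.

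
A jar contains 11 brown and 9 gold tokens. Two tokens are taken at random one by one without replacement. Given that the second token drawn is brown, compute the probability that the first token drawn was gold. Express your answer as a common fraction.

9/19

P(first=gold and the second token drawn is brown) = (9/20)·(11/19) = 99/380.
P(the second token drawn is brown) = Σ over first color = 11/38 + 99/380 = 11/20.
By Bayes, P(first=gold | the second token drawn is brown) = 99/380 / 11/20 = 9/19 ≈ 0.4737.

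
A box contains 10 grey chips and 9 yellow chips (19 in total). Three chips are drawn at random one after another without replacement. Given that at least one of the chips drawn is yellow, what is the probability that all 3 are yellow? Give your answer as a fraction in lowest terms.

P(all 3 yellow) = C(9,3)/C(19,3) = 28/323; P(at least one yellow) = 1 − C(10,3)/C(19,3) = 283/323.
Since 'all 3 yellow' ⊆ 'at least one yellow', P(all 3 | at least one) = 28/323 / 283/323 = 28/283 ≈ 0.0989.

28/283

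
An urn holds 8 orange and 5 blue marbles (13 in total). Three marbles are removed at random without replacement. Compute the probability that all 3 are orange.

Unordered draws without replacement: count favorable combinations over C(13,3).
Favorable = C(8,3) · C(5,0) = 56; total = C(13,3) = 286.
P = 56/286 = 28/143 ≈ 0.1958.

28/143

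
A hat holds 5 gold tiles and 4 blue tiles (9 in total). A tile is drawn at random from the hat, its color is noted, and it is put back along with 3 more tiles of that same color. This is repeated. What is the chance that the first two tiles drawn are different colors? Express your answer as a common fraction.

10/27

Either blue then gold, or gold then blue; after the first draw the total is 12.
P = (4/9)·(5/12) + (5/9)·(4/12) = 10/27 ≈ 0.3704.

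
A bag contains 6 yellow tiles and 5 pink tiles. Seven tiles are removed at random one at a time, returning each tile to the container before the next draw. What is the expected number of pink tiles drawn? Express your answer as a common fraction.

35/11

By linearity of expectation, E[X] = Σ P(draw i is pink); each independent draw has P(pink) = 5/11.
E[X] = 7 · 5/11 = 35/11 ≈ 3.1818.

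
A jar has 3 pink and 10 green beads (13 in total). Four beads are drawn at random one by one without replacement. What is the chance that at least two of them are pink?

Sum the hypergeometric tail for j = 2,…,3 pink beads.
Favorable = C(3,2)·C(10,2) + C(3,3)·C(10,1) = 145; total = C(13,4) = 715.
P = 145/715 = 29/143 ≈ 0.2028.

29/143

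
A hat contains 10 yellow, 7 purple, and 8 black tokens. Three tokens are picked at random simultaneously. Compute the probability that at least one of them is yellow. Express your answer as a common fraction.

369/460

Use the complement: P(at least one yellow) = 1 − P(no yellow).
P(none) = C(15,3)/C(25,3) = 455/2300.
So P = 1 − 455/2300 = 369/460 ≈ 0.8022.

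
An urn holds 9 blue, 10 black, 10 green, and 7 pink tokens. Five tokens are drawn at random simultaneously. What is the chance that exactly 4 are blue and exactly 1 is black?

Unordered draws without replacement: count favorable combinations over C(36,5).
Favorable = C(9,4) · C(10,1) · C(10,0) · C(7,0) = 1260; total = C(36,5) = 376992.
P = 1260/376992 = 5/1496 ≈ 0.0033.

5/1496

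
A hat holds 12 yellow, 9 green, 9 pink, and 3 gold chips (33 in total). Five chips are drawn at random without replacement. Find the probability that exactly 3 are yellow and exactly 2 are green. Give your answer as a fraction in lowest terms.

30/899

Unordered draws without replacement: count favorable combinations over C(33,5).
Favorable = C(12,3) · C(9,2) · C(9,0) · C(3,0) = 7920; total = C(33,5) = 237336.
P = 7920/237336 = 30/899 ≈ 0.0334.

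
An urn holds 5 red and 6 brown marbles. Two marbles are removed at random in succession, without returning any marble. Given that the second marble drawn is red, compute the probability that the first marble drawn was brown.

3/5

P(first=brown and the second marble drawn is red) = (6/11)·(5/10) = 3/11.
P(the second marble drawn is red) = Σ over first color = 2/11 + 3/11 = 5/11.
By Bayes, P(first=brown | the second marble drawn is red) = 3/11 / 5/11 = 3/5 ≈ 0.6000.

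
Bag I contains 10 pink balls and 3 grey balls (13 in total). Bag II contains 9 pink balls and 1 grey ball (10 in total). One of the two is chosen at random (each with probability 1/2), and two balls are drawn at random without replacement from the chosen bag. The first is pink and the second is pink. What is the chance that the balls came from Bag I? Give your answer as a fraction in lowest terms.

75/179

P(E | Bag I) = 15/26; P(E | Bag II) = 4/5.
P(E) = 1/2·15/26 + 1/2·4/5 = 179/260.
By Bayes' rule, P(Bag I | E) = 15/52 / 179/260 = 75/179 ≈ 0.4190.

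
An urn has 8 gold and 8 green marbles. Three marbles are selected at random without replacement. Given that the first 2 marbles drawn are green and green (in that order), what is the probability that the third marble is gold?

4/7

After removing 2 green, the urn has 8 gold out of 14 remaining.
P(third is gold | given) = 8/14 = 4/7 ≈ 0.5714.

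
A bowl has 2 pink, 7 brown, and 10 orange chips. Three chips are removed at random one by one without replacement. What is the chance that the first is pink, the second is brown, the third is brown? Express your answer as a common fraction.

14/969

Multiply the conditional probability of each draw in order, without replacement, so each draw removes one from its color and from the total.
P = (2/19) · (7/18) · (6/17) = 14/969 ≈ 0.0144.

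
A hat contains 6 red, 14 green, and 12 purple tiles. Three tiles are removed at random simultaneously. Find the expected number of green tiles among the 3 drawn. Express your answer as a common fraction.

21/16

By linearity of expectation, E[X] = Σ P(draw i is green); by symmetry each draw (even without replacement) has P(green) = 14/32.
E[X] = 3 · 14/32 = 21/16 ≈ 1.3125.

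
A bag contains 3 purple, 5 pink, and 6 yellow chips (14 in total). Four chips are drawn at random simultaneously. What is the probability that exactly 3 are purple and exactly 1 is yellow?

Unordered draws without replacement: count favorable combinations over C(14,4).
Favorable = C(3,3) · C(5,0) · C(6,1) = 6; total = C(14,4) = 1001.
P = 6/1001 = 6/1001 ≈ 0.0060.

6/1001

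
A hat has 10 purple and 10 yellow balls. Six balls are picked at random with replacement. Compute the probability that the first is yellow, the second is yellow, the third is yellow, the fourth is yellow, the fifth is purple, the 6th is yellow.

1/64

Multiply the conditional probability of each draw in order, with replacement (the composition resets each draw).
P = (10/20) · (10/20) · (10/20) · (10/20) · (10/20) · (10/20) = 1/64 ≈ 0.0156.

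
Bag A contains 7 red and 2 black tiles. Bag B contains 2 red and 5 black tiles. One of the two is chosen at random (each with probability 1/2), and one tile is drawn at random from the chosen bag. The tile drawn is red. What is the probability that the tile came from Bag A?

49/67

P(red | Bag A) = 7/9; P(red | Bag B) = 2/7.
P(red) = 1/2·7/9 + 1/2·2/7 = 67/126.
By Bayes' rule, P(Bag A | red) = 7/18 / 67/126 = 49/67 ≈ 0.7313.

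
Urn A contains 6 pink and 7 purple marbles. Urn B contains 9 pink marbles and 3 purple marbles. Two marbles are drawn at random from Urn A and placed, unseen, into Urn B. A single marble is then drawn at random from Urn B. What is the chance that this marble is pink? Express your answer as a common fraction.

129/182

Condition on how many of the transferred marbles are pink (from Urn A: 6 pink of 13; then Urn B has 14 total).
  0 pink: C(6,0)C(7,2)/C(13,2) = 7/26; then P = 9/14
  1 pink: C(6,1)C(7,1)/C(13,2) = 7/13; then P = 10/14
  2 pink: C(6,2)C(7,0)/C(13,2) = 5/26; then P = 11/14
P(pink from Urn B) = 129/182 ≈ 0.7088.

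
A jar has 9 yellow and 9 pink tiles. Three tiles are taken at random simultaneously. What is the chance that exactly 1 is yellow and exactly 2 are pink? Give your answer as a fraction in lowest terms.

Unordered draws without replacement: count favorable combinations over C(18,3).
Favorable = C(9,1) · C(9,2) = 324; total = C(18,3) = 816.
P = 324/816 = 27/68 ≈ 0.3971.

27/68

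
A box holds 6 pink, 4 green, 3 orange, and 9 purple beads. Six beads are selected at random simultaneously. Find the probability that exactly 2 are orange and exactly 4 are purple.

Unordered draws without replacement: count favorable combinations over C(22,6).
Favorable = C(6,0) · C(4,0) · C(3,2) · C(9,4) = 378; total = C(22,6) = 74613.
P = 378/74613 = 18/3553 ≈ 0.0051.

18/3553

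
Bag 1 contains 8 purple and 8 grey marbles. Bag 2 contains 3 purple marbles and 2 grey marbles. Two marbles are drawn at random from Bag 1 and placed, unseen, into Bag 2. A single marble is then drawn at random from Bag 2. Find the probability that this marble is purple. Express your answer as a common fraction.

Condition on how many of the transferred marbles are purple (from Bag 1: 8 purple of 16; then Bag 2 has 7 total).
  0 purple: C(8,0)C(8,2)/C(16,2) = 7/30; then P = 3/7
  1 purple: C(8,1)C(8,1)/C(16,2) = 8/15; then P = 4/7
  2 purple: C(8,2)C(8,0)/C(16,2) = 7/30; then P = 5/7
P(purple from Bag 2) = 4/7 ≈ 0.5714.

4/7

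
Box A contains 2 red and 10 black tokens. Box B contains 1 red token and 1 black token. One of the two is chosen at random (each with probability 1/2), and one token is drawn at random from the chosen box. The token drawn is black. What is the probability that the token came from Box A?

P(black | Box A) = 5/6; P(black | Box B) = 1/2.
P(black) = 1/2·5/6 + 1/2·1/2 = 2/3.
By Bayes' rule, P(Box A | black) = 5/12 / 2/3 = 5/8 ≈ 0.6250.

5/8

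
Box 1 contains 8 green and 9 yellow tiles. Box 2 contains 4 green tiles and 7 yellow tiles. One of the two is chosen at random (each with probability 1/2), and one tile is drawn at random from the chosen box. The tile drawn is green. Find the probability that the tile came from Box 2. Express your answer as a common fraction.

17/39

P(green | Box 1) = 8/17; P(green | Box 2) = 4/11.
P(green) = 1/2·8/17 + 1/2·4/11 = 78/187.
By Bayes' rule, P(Box 2 | green) = 2/11 / 78/187 = 17/39 ≈ 0.4359.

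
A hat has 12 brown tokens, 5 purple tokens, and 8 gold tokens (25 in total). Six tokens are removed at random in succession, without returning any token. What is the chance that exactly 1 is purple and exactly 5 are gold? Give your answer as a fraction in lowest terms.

Unordered draws without replacement: count favorable combinations over C(25,6).
Favorable = C(12,0) · C(5,1) · C(8,5) = 280; total = C(25,6) = 177100.
P = 280/177100 = 2/1265 ≈ 0.0016.

2/1265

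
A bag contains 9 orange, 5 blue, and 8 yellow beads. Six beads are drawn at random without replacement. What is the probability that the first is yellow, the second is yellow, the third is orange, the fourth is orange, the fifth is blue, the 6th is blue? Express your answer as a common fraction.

16/10659

Multiply the conditional probability of each draw in order, without replacement, so each draw removes one from its color and from the total.
P = (8/22) · (7/21) · (9/20) · (8/19) · (5/18) · (4/17) = 16/10659 ≈ 0.0015.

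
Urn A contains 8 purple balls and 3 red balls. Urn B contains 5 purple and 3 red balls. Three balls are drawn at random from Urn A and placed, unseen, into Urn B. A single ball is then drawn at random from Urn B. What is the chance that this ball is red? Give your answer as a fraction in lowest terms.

42/121

Condition on how many of the transferred balls are red (from Urn A: 3 red of 11; then Urn B has 11 total).
  0 red: C(3,0)C(8,3)/C(11,3) = 56/165; then P = 3/11
  1 red: C(3,1)C(8,2)/C(11,3) = 28/55; then P = 4/11
  2 red: C(3,2)C(8,1)/C(11,3) = 8/55; then P = 5/11
  3 red: C(3,3)C(8,0)/C(11,3) = 1/165; then P = 6/11
P(red from Urn B) = 42/121 ≈ 0.3471.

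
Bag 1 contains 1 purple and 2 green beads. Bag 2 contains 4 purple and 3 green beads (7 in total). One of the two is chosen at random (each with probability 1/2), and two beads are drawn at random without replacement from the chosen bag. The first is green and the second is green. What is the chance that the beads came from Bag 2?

3/10

P(E | Bag 1) = 1/3; P(E | Bag 2) = 1/7.
P(E) = 1/2·1/3 + 1/2·1/7 = 5/21.
By Bayes' rule, P(Bag 2 | E) = 1/14 / 5/21 = 3/10 ≈ 0.3000.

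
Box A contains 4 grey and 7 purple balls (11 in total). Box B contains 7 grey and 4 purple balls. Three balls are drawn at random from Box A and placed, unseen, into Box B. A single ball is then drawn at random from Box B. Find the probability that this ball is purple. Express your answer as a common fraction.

65/154

Condition on how many of the transferred balls are purple (from Box A: 7 purple of 11; then Box B has 14 total).
  0 purple: C(7,0)C(4,3)/C(11,3) = 4/165; then P = 4/14
  1 purple: C(7,1)C(4,2)/C(11,3) = 14/55; then P = 5/14
  2 purple: C(7,2)C(4,1)/C(11,3) = 28/55; then P = 6/14
  3 purple: C(7,3)C(4,0)/C(11,3) = 7/33; then P = 7/14
P(purple from Box B) = 65/154 ≈ 0.4221.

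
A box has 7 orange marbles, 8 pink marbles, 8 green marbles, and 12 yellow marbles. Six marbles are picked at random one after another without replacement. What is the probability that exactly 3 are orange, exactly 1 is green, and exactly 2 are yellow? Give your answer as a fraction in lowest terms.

Unordered draws without replacement: count favorable combinations over C(35,6).
Favorable = C(7,3) · C(8,0) · C(8,1) · C(12,2) = 18480; total = C(35,6) = 1623160.
P = 18480/1623160 = 6/527 ≈ 0.0114.

6/527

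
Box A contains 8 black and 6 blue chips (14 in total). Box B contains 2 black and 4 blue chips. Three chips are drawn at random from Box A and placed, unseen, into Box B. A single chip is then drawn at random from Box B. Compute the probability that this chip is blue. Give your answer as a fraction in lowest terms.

Condition on how many of the transferred chips are blue (from Box A: 6 blue of 14; then Box B has 9 total).
  0 blue: C(6,0)C(8,3)/C(14,3) = 2/13; then P = 4/9
  1 blue: C(6,1)C(8,2)/C(14,3) = 6/13; then P = 5/9
  2 blue: C(6,2)C(8,1)/C(14,3) = 30/91; then P = 6/9
  3 blue: C(6,3)C(8,0)/C(14,3) = 5/91; then P = 7/9
P(blue from Box B) = 37/63 ≈ 0.5873.

37/63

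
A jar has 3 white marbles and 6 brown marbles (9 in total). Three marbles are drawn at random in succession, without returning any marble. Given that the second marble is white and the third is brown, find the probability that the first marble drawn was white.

P(first=white and the second marble is white and the third is brown) = (3/9)·(2/8)·(6/7) = 1/14.
P(E) = Σ over first color = 1/14 + 5/28 = 1/4.
By Bayes, P(first=white | E) = 1/14 / 1/4 = 2/7 ≈ 0.2857.

2/7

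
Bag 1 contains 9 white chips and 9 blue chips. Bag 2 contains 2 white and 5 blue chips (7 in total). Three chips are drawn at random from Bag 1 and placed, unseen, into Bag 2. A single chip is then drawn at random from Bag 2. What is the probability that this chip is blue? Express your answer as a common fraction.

13/20

Condition on how many of the transferred chips are blue (from Bag 1: 9 blue of 18; then Bag 2 has 10 total).
  0 blue: C(9,0)C(9,3)/C(18,3) = 7/68; then P = 5/10
  1 blue: C(9,1)C(9,2)/C(18,3) = 27/68; then P = 6/10
  2 blue: C(9,2)C(9,1)/C(18,3) = 27/68; then P = 7/10
  3 blue: C(9,3)C(9,0)/C(18,3) = 7/68; then P = 8/10
P(blue from Bag 2) = 13/20 ≈ 0.6500.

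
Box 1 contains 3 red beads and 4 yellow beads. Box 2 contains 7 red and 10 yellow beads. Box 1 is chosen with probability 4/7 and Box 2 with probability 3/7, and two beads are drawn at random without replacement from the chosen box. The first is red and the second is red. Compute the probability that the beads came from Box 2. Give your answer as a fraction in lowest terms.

P(E | Box 1) = 1/7; P(E | Box 2) = 21/136.
P(E) = 4/7·1/7 + 3/7·21/136 = 985/6664.
By Bayes' rule, P(Box 2 | E) = 9/136 / 985/6664 = 441/985 ≈ 0.4477.

441/985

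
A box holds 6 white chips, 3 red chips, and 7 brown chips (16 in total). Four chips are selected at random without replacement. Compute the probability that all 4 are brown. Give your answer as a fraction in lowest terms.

Unordered draws without replacement: count favorable combinations over C(16,4).
Favorable = C(6,0) · C(3,0) · C(7,4) = 35; total = C(16,4) = 1820.
P = 35/1820 = 1/52 ≈ 0.0192.

1/52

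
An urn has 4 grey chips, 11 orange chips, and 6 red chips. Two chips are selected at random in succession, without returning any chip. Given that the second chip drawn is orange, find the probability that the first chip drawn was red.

P(first=red and the second chip drawn is orange) = (6/21)·(11/20) = 11/70.
P(the second chip drawn is orange) = Σ over first color = 11/105 + 11/42 + 11/70 = 11/21.
By Bayes, P(first=red | the second chip drawn is orange) = 11/70 / 11/21 = 3/10 ≈ 0.3000.

3/10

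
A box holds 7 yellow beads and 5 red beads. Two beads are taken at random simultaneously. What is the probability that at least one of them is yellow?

28/33

Use the complement: P(at least one yellow) = 1 − P(no yellow).
P(none) = C(5,2)/C(12,2) = 10/66.
So P = 1 − 10/66 = 28/33 ≈ 0.8485.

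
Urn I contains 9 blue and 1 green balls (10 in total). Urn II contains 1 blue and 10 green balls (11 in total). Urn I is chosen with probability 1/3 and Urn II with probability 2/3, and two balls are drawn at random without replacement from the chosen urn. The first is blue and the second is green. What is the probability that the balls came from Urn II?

20/31

P(E | Urn I) = 1/10; P(E | Urn II) = 1/11.
P(E) = 1/3·1/10 + 2/3·1/11 = 31/330.
By Bayes' rule, P(Urn II | E) = 2/33 / 31/330 = 20/31 ≈ 0.6452.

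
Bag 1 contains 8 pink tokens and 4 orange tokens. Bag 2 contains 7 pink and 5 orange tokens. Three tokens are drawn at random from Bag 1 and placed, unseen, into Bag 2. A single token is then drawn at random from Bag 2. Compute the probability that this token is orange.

Condition on how many of the transferred tokens are orange (from Bag 1: 4 orange of 12; then Bag 2 has 15 total).
  0 orange: C(4,0)C(8,3)/C(12,3) = 14/55; then P = 5/15
  1 orange: C(4,1)C(8,2)/C(12,3) = 28/55; then P = 6/15
  2 orange: C(4,2)C(8,1)/C(12,3) = 12/55; then P = 7/15
  3 orange: C(4,3)C(8,0)/C(12,3) = 1/55; then P = 8/15
P(orange from Bag 2) = 2/5 ≈ 0.4000.

2/5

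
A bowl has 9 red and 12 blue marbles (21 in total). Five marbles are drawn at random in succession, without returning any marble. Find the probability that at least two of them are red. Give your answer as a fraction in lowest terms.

1678/2261

Sum the hypergeometric tail for j = 2,…,5 red marbles.
Favorable = C(9,2)·C(12,3) + C(9,3)·C(12,2) + C(9,4)·C(12,1) + C(9,5)·C(12,0) = 15102; total = C(21,5) = 20349.
P = 15102/20349 = 1678/2261 ≈ 0.7421.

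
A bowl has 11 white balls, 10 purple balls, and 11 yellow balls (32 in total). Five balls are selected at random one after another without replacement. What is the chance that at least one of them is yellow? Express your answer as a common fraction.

Use the complement: P(at least one yellow) = 1 − P(no yellow).
P(none) = C(21,5)/C(32,5) = 20349/201376.
So P = 1 − 20349/201376 = 25861/28768 ≈ 0.8990.

25861/28768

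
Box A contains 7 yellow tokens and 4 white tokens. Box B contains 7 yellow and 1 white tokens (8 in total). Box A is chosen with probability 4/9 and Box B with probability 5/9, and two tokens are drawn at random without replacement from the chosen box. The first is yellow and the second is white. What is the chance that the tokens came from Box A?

448/723

P(E | Box A) = 14/55; P(E | Box B) = 1/8.
P(E) = 4/9·14/55 + 5/9·1/8 = 241/1320.
By Bayes' rule, P(Box A | E) = 56/495 / 241/1320 = 448/723 ≈ 0.6196.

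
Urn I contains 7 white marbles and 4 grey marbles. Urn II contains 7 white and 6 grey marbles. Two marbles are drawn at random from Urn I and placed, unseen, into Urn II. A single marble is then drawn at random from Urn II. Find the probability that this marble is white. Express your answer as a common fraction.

91/165

Condition on how many of the transferred marbles are white (from Urn I: 7 white of 11; then Urn II has 15 total).
  0 white: C(7,0)C(4,2)/C(11,2) = 6/55; then P = 7/15
  1 white: C(7,1)C(4,1)/C(11,2) = 28/55; then P = 8/15
  2 white: C(7,2)C(4,0)/C(11,2) = 21/55; then P = 9/15
P(white from Urn II) = 91/165 ≈ 0.5515.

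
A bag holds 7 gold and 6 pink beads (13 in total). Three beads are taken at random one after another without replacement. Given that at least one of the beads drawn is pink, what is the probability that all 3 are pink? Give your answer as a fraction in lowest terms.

P(all 3 pink) = C(6,3)/C(13,3) = 10/143; P(at least one pink) = 1 − C(7,3)/C(13,3) = 251/286.
Since 'all 3 pink' ⊆ 'at least one pink', P(all 3 | at least one) = 10/143 / 251/286 = 20/251 ≈ 0.0797.

20/251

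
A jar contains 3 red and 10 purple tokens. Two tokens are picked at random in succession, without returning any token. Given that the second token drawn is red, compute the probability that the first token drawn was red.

1/6

P(first=red and the second token drawn is red) = (3/13)·(2/12) = 1/26.
P(the second token drawn is red) = Σ over first color = 1/26 + 5/26 = 3/13.
By Bayes, P(first=red | the second token drawn is red) = 1/26 / 3/13 = 1/6 ≈ 0.1667.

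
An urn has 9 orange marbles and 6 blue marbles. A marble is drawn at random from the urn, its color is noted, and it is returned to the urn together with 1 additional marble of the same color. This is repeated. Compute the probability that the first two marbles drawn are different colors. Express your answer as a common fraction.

9/20

Either orange then blue, or blue then orange; after the first draw the total is 16.
P = (9/15)·(6/16) + (6/15)·(9/16) = 9/20 ≈ 0.4500.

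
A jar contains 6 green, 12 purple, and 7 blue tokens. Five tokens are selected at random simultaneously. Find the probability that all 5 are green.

1/8855

Unordered draws without replacement: count favorable combinations over C(25,5).
Favorable = C(6,5) · C(12,0) · C(7,0) = 6; total = C(25,5) = 53130.
P = 6/53130 = 1/8855 ≈ 0.0001.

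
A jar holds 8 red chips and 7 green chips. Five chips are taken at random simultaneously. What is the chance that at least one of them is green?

421/429

Use the complement: P(at least one green) = 1 − P(no green).
P(none) = C(8,5)/C(15,5) = 56/3003.
So P = 1 − 56/3003 = 421/429 ≈ 0.9814.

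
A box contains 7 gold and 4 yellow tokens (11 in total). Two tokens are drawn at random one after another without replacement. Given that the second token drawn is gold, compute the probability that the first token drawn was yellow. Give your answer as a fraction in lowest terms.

2/5

P(first=yellow and the second token drawn is gold) = (4/11)·(7/10) = 14/55.
P(the second token drawn is gold) = Σ over first color = 21/55 + 14/55 = 7/11.
By Bayes, P(first=yellow | the second token drawn is gold) = 14/55 / 7/11 = 2/5 ≈ 0.4000.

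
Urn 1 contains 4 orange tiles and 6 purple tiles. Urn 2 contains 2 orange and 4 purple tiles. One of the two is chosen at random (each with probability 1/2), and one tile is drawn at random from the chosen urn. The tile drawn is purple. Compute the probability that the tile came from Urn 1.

P(purple | Urn 1) = 3/5; P(purple | Urn 2) = 2/3.
P(purple) = 1/2·3/5 + 1/2·2/3 = 19/30.
By Bayes' rule, P(Urn 1 | purple) = 3/10 / 19/30 = 9/19 ≈ 0.4737.

9/19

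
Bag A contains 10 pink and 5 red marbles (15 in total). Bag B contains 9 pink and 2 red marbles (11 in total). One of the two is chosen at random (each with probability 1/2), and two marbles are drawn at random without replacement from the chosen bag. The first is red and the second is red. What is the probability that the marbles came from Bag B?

21/131

P(E | Bag A) = 2/21; P(E | Bag B) = 1/55.
P(E) = 1/2·2/21 + 1/2·1/55 = 131/2310.
By Bayes' rule, P(Bag B | E) = 1/110 / 131/2310 = 21/131 ≈ 0.1603.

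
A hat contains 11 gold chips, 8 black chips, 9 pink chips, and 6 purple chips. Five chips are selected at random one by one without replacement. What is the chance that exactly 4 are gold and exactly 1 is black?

Unordered draws without replacement: count favorable combinations over C(34,5).
Favorable = C(11,4) · C(8,1) · C(9,0) · C(6,0) = 2640; total = C(34,5) = 278256.
P = 2640/278256 = 5/527 ≈ 0.0095.

5/527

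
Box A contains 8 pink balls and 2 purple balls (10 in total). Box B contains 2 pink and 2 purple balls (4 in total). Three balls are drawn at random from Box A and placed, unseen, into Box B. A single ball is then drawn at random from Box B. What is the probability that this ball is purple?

13/35

Condition on how many of the transferred balls are purple (from Box A: 2 purple of 10; then Box B has 7 total).
  0 purple: C(2,0)C(8,3)/C(10,3) = 7/15; then P = 2/7
  1 purple: C(2,1)C(8,2)/C(10,3) = 7/15; then P = 3/7
  2 purple: C(2,2)C(8,1)/C(10,3) = 1/15; then P = 4/7
P(purple from Box B) = 13/35 ≈ 0.3714.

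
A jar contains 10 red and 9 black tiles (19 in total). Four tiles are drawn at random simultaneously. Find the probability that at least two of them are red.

485/646

Sum the hypergeometric tail for j = 2,…,4 red tiles.
Favorable = C(10,2)·C(9,2) + C(10,3)·C(9,1) + C(10,4)·C(9,0) = 2910; total = C(19,4) = 3876.
P = 2910/3876 = 485/646 ≈ 0.7508.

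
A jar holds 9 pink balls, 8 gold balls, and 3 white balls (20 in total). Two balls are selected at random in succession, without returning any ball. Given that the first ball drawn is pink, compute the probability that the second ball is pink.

After removing 1 pink, the jar has 8 pink out of 19 remaining.
P(second is pink | given) = 8/19 ≈ 0.4211.

8/19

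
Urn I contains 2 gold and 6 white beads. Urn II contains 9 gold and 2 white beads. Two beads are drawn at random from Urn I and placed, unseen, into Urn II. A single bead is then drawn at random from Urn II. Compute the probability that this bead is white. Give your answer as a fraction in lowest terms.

Condition on how many of the transferred beads are white (from Urn I: 6 white of 8; then Urn II has 13 total).
  0 white: C(6,0)C(2,2)/C(8,2) = 1/28; then P = 2/13
  1 white: C(6,1)C(2,1)/C(8,2) = 3/7; then P = 3/13
  2 white: C(6,2)C(2,0)/C(8,2) = 15/28; then P = 4/13
P(white from Urn II) = 7/26 ≈ 0.2692.

7/26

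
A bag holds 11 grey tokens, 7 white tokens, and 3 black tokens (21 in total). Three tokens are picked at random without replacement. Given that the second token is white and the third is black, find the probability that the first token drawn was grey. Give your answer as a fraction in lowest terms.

P(first=grey and the second token is white and the third is black) = (11/21)·(7/20)·(3/19) = 11/380.
P(E) = Σ over first color = 11/380 + 3/190 + 1/190 = 1/20.
By Bayes, P(first=grey | E) = 11/380 / 1/20 = 11/19 ≈ 0.5789.

11/19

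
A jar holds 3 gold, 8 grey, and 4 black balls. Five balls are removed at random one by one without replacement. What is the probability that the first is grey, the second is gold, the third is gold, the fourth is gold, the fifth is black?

8/15015

Multiply the conditional probability of each draw in order, without replacement, so each draw removes one from its color and from the total.
P = (8/15) · (3/14) · (2/13) · (1/12) · (4/11) = 8/15015 ≈ 0.0005.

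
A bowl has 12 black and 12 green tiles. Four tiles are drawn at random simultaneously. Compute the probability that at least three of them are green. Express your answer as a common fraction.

95/322

Sum the hypergeometric tail for j = 3,…,4 green tiles.
Favorable = C(12,3)·C(12,1) + C(12,4)·C(12,0) = 3135; total = C(24,4) = 10626.
P = 3135/10626 = 95/322 ≈ 0.2950.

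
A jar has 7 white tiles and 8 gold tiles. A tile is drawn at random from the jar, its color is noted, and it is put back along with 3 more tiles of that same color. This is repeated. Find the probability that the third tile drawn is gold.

Sum over the four possibilities for the first two draws (gold/not-gold each), tracking how the gold count and total change by +3 per draw.
P(third is gold) = 8/15 ≈ 0.5333. (In a Pólya urn every draw has the same marginal probability 8/15.)

8/15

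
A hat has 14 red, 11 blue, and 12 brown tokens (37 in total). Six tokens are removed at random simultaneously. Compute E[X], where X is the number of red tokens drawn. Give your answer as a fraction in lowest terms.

By linearity of expectation, E[X] = Σ P(draw i is red); by symmetry each draw (even without replacement) has P(red) = 14/37.
E[X] = 6 · 14/37 = 84/37 ≈ 2.2703.

84/37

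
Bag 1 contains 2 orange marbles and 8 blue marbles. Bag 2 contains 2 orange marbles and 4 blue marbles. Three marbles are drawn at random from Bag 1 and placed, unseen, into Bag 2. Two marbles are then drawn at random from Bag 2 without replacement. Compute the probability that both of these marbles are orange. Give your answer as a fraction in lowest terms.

Condition on how many of the transferred marbles are orange (from Bag 1: 2 orange of 10; then Bag 2 has 9 total).
  0 orange: C(2,0)C(8,3)/C(10,3) = 7/15; then P = C(2,2)/C(9,2) = 1/36
  1 orange: C(2,1)C(8,2)/C(10,3) = 7/15; then P = C(3,2)/C(9,2) = 1/12
  2 orange: C(2,2)C(8,1)/C(10,3) = 1/15; then P = C(4,2)/C(9,2) = 1/6
P(both orange) = 17/270 ≈ 0.0630.

17/270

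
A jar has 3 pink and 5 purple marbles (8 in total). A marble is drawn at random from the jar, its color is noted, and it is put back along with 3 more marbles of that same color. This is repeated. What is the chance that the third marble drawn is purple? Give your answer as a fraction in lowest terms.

Sum over the four possibilities for the first two draws (purple/not-purple each), tracking how the purple count and total change by +3 per draw.
P(third is purple) = 5/8 ≈ 0.6250. (In a Pólya urn every draw has the same marginal probability 5/8.)

5/8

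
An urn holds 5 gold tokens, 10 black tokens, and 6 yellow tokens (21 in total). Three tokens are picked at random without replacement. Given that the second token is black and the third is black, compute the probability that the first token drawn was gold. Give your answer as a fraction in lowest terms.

5/19

P(first=gold and the second token is black and the third is black) = (5/21)·(10/20)·(9/19) = 15/266.
P(E) = Σ over first color = 15/266 + 12/133 + 9/133 = 3/14.
By Bayes, P(first=gold | E) = 15/266 / 3/14 = 5/19 ≈ 0.2632.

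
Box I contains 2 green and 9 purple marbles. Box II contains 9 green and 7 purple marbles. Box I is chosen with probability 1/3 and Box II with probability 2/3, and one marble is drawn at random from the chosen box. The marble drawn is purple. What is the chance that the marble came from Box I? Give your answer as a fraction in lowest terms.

P(purple | Box I) = 9/11; P(purple | Box II) = 7/16.
P(purple) = 1/3·9/11 + 2/3·7/16 = 149/264.
By Bayes' rule, P(Box I | purple) = 3/11 / 149/264 = 72/149 ≈ 0.4832.

72/149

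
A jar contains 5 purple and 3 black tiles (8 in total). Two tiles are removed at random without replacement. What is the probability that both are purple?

5/14

Unordered draws without replacement: count favorable combinations over C(8,2).
Favorable = C(5,2) · C(3,0) = 10; total = C(8,2) = 28.
P = 10/28 = 5/14 ≈ 0.3571.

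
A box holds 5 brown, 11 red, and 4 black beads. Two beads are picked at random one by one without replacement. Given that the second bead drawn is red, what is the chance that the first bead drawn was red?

P(first=red and the second bead drawn is red) = (11/20)·(10/19) = 11/38.
P(the second bead drawn is red) = Σ over first color = 11/76 + 11/38 + 11/95 = 11/20.
By Bayes, P(first=red | the second bead drawn is red) = 11/38 / 11/20 = 10/19 ≈ 0.5263.

10/19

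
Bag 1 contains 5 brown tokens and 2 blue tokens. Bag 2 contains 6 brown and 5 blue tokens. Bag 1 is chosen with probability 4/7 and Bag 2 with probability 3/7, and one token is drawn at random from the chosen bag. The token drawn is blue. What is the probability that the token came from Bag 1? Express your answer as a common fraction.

P(blue | Bag 1) = 2/7; P(blue | Bag 2) = 5/11.
P(blue) = 4/7·2/7 + 3/7·5/11 = 193/539.
By Bayes' rule, P(Bag 1 | blue) = 8/49 / 193/539 = 88/193 ≈ 0.4560.

88/193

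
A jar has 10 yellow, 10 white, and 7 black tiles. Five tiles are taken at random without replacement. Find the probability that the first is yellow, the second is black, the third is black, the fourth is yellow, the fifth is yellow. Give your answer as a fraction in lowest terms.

14/4485

Multiply the conditional probability of each draw in order, without replacement, so each draw removes one from its color and from the total.
P = (10/27) · (7/26) · (6/25) · (9/24) · (8/23) = 14/4485 ≈ 0.0031.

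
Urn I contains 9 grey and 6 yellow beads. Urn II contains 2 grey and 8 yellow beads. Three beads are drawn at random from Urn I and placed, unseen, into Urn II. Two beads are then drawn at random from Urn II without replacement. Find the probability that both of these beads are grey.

Condition on how many of the transferred beads are grey (from Urn I: 9 grey of 15; then Urn II has 13 total).
  0 grey: C(9,0)C(6,3)/C(15,3) = 4/91; then P = C(2,2)/C(13,2) = 1/78
  1 grey: C(9,1)C(6,2)/C(15,3) = 27/91; then P = C(3,2)/C(13,2) = 1/26
  2 grey: C(9,2)C(6,1)/C(15,3) = 216/455; then P = C(4,2)/C(13,2) = 1/13
  3 grey: C(9,3)C(6,0)/C(15,3) = 12/65; then P = C(5,2)/C(13,2) = 5/39
P(both grey) = 197/2730 ≈ 0.0722.

197/2730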